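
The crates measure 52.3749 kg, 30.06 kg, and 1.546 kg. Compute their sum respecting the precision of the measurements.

83.98 kg

52.3749 kg + 30.06 kg + 1.546 kg = 83.9809 kg.
Addition/subtraction keeps the fewest decimal places: 52.3749 → 4 decimal places, 30.06 → 2 decimal places, 1.546 → 3 decimal places; limit is 2.
Rounded to 2 decimal places: 83.98 kg.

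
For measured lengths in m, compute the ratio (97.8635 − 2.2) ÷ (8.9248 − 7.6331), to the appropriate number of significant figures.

97.8635 − 2.2 = 95.6635, limited to 1 d.p. → 3 s.f.; 8.9248 − 7.6331 = 1.2917, limited to 4 d.p. → 5 s.f.
Carrying full precision, 95.6635 ÷ 1.2917 = 74.0601532864…; keep min(3, 5) = 3 s.f.
Rounded to 3 significant figures: 74.1.

74.1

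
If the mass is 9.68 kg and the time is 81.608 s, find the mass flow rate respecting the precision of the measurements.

1.19 × 10^-1 kg/s

mass flow rate = 9.68 kg ÷ 81.608 s = 0.118615821978… kg/s.
9.68 has 3 significant figures; 81.608 has 5.
Division/multiplication keeps the fewest: 3 significant figures.
Rounded: 1.19 × 10^-1 kg/s.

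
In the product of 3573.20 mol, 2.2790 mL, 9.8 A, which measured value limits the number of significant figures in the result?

9.8 A

3573.20 mol → 6 s.f.; 2.2790 mL → 5 s.f.; 9.8 A → 2 s.f.
The fewest is 2 significant figures, from 9.8 A.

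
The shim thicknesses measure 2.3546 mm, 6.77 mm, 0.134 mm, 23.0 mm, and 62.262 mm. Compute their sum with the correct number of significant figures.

2.3546 mm + 6.77 mm + 0.134 mm + 23.0 mm + 62.262 mm = 94.5206 mm.
Addition/subtraction keeps the fewest decimal places: 2.3546 → 4 decimal places, 6.77 → 2 decimal places, 0.134 → 3 decimal places, 23.0 → 1 decimal place, 62.262 → 3 decimal places; limit is 1.
Rounded to 1 decimal place: 94.5 mm.

94.5 mm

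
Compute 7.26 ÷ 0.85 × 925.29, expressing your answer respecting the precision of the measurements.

7.26 ÷ 0.85 × 925.29 = 7903.06517647…
Multiplication/division keeps the fewest significant figures: 7.26 → 3 s.f., 0.85 → 2 s.f., 925.29 → 5 s.f.; limit is 2.
Rounded to 2 significant figures: 7.9 × 10^3.

7.9 × 10^3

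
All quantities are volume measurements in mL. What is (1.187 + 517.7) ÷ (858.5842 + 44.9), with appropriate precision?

0.5743

1.187 + 517.7 = 518.887, limited to 1 d.p. → 4 s.f.; 858.5842 + 44.9 = 903.4842, limited to 1 d.p. → 4 s.f.
Carrying full precision, 518.887 ÷ 903.4842 = 0.574317735717…; keep min(4, 4) = 4 s.f.
Rounded to 4 significant figures: 0.5743.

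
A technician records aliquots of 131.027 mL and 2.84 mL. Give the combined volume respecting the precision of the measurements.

131.027 mL + 2.84 mL = 133.867 mL.
Addition/subtraction keeps the fewest decimal places: 131.027 → 3 decimal places, 2.84 → 2 decimal places; limit is 2.
Rounded to 2 decimal places: 133.87 mL.

133.87 mL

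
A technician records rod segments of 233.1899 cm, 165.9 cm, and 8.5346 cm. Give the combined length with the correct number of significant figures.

407.6 cm

233.1899 cm + 165.9 cm + 8.5346 cm = 407.6245 cm.
Addition/subtraction keeps the fewest decimal places: 233.1899 → 4 decimal places, 165.9 → 1 decimal place, 8.5346 → 4 decimal places; limit is 1.
Rounded to 1 decimal place: 407.6 cm.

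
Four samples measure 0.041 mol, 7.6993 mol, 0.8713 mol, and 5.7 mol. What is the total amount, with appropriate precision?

0.041 mol + 7.6993 mol + 0.8713 mol + 5.7 mol = 14.3116 mol.
Addition/subtraction keeps the fewest decimal places: 0.041 → 3 decimal places, 7.6993 → 4 decimal places, 0.8713 → 4 decimal places, 5.7 → 1 decimal place; limit is 1.
Rounded to 1 decimal place: 14.3 mol.

14.3 mol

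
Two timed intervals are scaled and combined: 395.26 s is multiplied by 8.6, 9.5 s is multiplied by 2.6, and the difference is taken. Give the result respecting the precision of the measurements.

395.26 × 8.6 = 3399.236 → 3.4 × 10^3 s (2 s.f., last digit at the 10^2 place).
9.5 × 2.6 = 24.7 → 25 s (2 s.f., last digit at the 10^0 place).
Difference: 3374.536 s; keep the coarser place, 10^2.
Result: 3.4 × 10^3 s.

3.4 × 10^3 s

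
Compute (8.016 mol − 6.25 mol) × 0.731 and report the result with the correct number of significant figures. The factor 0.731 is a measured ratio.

1.29 mol

8.016 mol − 6.25 mol = 1.766 mol; the difference is limited to 2 decimal places (3 s.f.).
Carrying full precision, 1.766 × 0.731 = 1.290946 mol; 0.731 has 3 s.f., so the result keeps min(3, 3) = 3 s.f.
Rounded to 3 significant figures: 1.29 mol.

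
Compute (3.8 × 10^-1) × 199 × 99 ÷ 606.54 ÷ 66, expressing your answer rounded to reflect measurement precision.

0.19

(3.8 × 10^-1) × 199 × 99 ÷ 606.54 ÷ 66 = 0.187011573845…
Multiplication/division keeps the fewest significant figures: 3.8 × 10^-1 → 2 s.f., 199 → 3 s.f., 99 → 2 s.f., 606.54 → 5 s.f., 66 → 2 s.f.; limit is 2.
Rounded to 2 significant figures: 0.19.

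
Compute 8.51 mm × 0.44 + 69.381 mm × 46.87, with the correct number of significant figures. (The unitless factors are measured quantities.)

3256 mm

8.51 × 0.44 = 3.7444 → 3.7 mm (2 s.f., last digit at the 10^-1 place).
69.381 × 46.87 = 3251.88747 → 3252 mm (4 s.f., last digit at the 10^0 place).
Sum: 3255.63187 mm; keep the coarser place, 10^0.
Result: 3256 mm.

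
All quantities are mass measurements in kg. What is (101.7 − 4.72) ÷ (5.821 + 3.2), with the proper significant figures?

101.7 − 4.72 = 96.98, limited to 1 d.p. → 3 s.f.; 5.821 + 3.2 = 9.021, limited to 1 d.p. → 2 s.f.
Carrying full precision, 96.98 ÷ 9.021 = 10.7504711229…; keep min(3, 2) = 2 s.f.
Rounded to 2 significant figures: 11.

11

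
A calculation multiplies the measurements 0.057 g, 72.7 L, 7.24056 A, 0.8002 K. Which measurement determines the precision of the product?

0.057 g

0.057 g → 2 s.f.; 72.7 L → 3 s.f.; 7.24056 A → 6 s.f.; 0.8002 K → 4 s.f.
The fewest is 2 significant figures, from 0.057 g.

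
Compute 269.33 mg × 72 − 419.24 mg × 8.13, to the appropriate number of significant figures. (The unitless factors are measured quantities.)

1.6 × 10^4 mg

269.33 × 72 = 19391.76 → 1.9 × 10^4 mg (2 s.f., last digit at the 10^3 place).
419.24 × 8.13 = 3408.4212 → 3.41 × 10^3 mg (3 s.f., last digit at the 10^1 place).
Difference: 15983.3388 mg; keep the coarser place, 10^3.
Result: 1.6 × 10^4 mg.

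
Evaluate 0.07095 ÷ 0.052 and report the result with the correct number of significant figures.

0.07095 ÷ 0.052 = 1.36442307692…
Multiplication/division keeps the fewest significant figures: 0.07095 → 4 s.f., 0.052 → 2 s.f.; limit is 2.
Rounded to 2 significant figures: 1.4.

1.4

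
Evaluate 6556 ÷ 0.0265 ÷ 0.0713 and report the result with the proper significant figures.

6556 ÷ 0.0265 ÷ 0.0713 = 3469792.79685…
Multiplication/division keeps the fewest significant figures: 6556 → 4 s.f., 0.0265 → 3 s.f., 0.0713 → 3 s.f.; limit is 3.
Rounded to 3 significant figures: 3.47 × 10^6.

3.47 × 10^6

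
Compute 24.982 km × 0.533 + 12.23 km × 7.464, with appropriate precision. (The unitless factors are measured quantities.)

104.6 km

24.982 × 0.533 = 13.315406 → 13.3 km (3 s.f., last digit at the 10^-1 place).
12.23 × 7.464 = 91.28472 → 91.28 km (4 s.f., last digit at the 10^-2 place).
Sum: 104.600126 km; keep the coarser place, 10^-1.
Result: 104.6 km.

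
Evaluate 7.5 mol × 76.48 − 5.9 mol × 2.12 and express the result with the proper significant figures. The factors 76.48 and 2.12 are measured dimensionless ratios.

7.5 × 76.48 = 573.6 → 5.7 × 10^2 mol (2 s.f., last digit at the 10^1 place).
5.9 × 2.12 = 12.508 → 13 mol (2 s.f., last digit at the 10^0 place).
Difference: 561.092 mol; keep the coarser place, 10^1.
Result: 5.6 × 10^2 mol.

5.6 × 10^2 mol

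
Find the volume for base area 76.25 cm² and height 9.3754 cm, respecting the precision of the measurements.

714.9 cm³

volume = 76.25 cm² × 9.3754 cm = 714.87425 cm³.
76.25 has 4 significant figures; 9.3754 has 5.
Division/multiplication keeps the fewest: 4 significant figures.
Rounded: 714.9 cm³.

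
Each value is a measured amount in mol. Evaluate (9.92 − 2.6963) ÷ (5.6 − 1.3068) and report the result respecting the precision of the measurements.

9.92 − 2.6963 = 7.2237, limited to 2 d.p. → 3 s.f.; 5.6 − 1.3068 = 4.2932, limited to 1 d.p. → 2 s.f.
Carrying full precision, 7.2237 ÷ 4.2932 = 1.68259107426…; keep min(3, 2) = 2 s.f.
Rounded to 2 significant figures: 1.7.

1.7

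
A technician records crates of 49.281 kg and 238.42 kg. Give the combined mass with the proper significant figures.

287.70 kg

49.281 kg + 238.42 kg = 287.701 kg.
Addition/subtraction keeps the fewest decimal places: 49.281 → 3 decimal places, 238.42 → 2 decimal places; limit is 2.
Rounded to 2 decimal places: 287.70 kg.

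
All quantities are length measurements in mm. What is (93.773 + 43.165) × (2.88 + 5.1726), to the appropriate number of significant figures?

93.773 + 43.165 = 136.938, limited to 3 d.p. → 6 s.f.; 2.88 + 5.1726 = 8.0526, limited to 2 d.p. → 3 s.f.
Carrying full precision, 136.938 × 8.0526 = 1102.7069388; keep min(6, 3) = 3 s.f.
Rounded to 3 significant figures: 1.10 × 10^3 mm².

1.10 × 10^3 mm²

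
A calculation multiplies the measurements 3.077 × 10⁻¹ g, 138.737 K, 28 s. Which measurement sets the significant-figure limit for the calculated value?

28 s

3.077 × 10⁻¹ g → 4 s.f.; 138.737 K → 6 s.f.; 28 s → 2 s.f.
The fewest is 2 significant figures, from 28 s.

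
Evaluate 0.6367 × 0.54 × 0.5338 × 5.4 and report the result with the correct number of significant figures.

0.6367 × 0.54 × 0.5338 × 5.4 = 0.99106226136
Multiplication/division keeps the fewest significant figures: 0.6367 → 4 s.f., 0.54 → 2 s.f., 0.5338 → 4 s.f., 5.4 → 2 s.f.; limit is 2.
Rounded to 2 significant figures: 0.99.

0.99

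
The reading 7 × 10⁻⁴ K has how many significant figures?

1

7 × 10⁻⁴: in scientific notation every digit of the coefficient is significant.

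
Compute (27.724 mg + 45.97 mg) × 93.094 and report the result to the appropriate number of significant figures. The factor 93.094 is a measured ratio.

6.860 × 10³ mg

27.724 mg + 45.97 mg = 73.694 mg; the sum is limited to 2 decimal places (4 s.f.).
Carrying full precision, 73.694 × 93.094 = 6860.469236 mg; 93.094 has 5 s.f., so the result keeps min(4, 5) = 4 s.f.
Rounded to 4 significant figures: 6.860 × 10³ mg.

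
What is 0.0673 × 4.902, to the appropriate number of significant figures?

0.330

0.0673 × 4.902 = 0.3299046
Multiplication/division keeps the fewest significant figures: 0.0673 → 3 s.f., 4.902 → 4 s.f.; limit is 3.
Rounded to 3 significant figures: 0.330.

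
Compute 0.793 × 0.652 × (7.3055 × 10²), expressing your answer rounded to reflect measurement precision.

378

0.793 × 0.652 × (7.3055 × 10²) = 377.7206498
Multiplication/division keeps the fewest significant figures: 0.793 → 3 s.f., 0.652 → 3 s.f., 7.3055 × 10² → 5 s.f.; limit is 3.
Rounded to 3 significant figures: 378.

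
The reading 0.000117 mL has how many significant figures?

3

0.000117: leading zeros are not significant.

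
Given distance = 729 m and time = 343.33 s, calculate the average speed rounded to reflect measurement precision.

2.12 m/s

average speed = 729 m ÷ 343.33 s = 2.12332158565… m/s.
729 has 3 significant figures; 343.33 has 5.
Division/multiplication keeps the fewest: 3 significant figures.
Rounded: 2.12 m/s.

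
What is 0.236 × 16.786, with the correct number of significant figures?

3.96

0.236 × 16.786 = 3.961496
Multiplication/division keeps the fewest significant figures: 0.236 → 3 s.f., 16.786 → 5 s.f.; limit is 3.
Rounded to 3 significant figures: 3.96.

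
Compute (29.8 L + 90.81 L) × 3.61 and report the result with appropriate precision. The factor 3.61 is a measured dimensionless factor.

4.35 × 10² L

29.8 L + 90.81 L = 120.61 L; the sum is limited to 1 decimal place (4 s.f.).
Carrying full precision, 120.61 × 3.61 = 435.4021 L; 3.61 has 3 s.f., so the result keeps min(4, 3) = 3 s.f.
Rounded to 3 significant figures: 4.35 × 10² L.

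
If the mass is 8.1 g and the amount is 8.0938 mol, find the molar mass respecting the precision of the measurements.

molar mass = 8.1 g ÷ 8.0938 mol = 1.00076601843… g/mol.
8.1 has 2 significant figures; 8.0938 has 5.
Division/multiplication keeps the fewest: 2 significant figures.
Rounded: 1.0 g/mol.

1.0 g/mol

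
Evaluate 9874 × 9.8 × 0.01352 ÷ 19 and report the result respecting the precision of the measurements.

69

9874 × 9.8 × 0.01352 ÷ 19 = 68.8560791579…
Multiplication/division keeps the fewest significant figures: 9874 → 4 s.f., 9.8 → 2 s.f., 0.01352 → 4 s.f., 19 → 2 s.f.; limit is 2.
Rounded to 2 significant figures: 69.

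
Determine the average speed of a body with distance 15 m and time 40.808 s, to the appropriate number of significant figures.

average speed = 15 m ÷ 40.808 s = 0.367574985297… m/s.
15 has 2 significant figures; 40.808 has 5.
Division/multiplication keeps the fewest: 2 significant figures.
Rounded: 3.7 × 10⁻¹ m/s.

3.7 × 10⁻¹ m/s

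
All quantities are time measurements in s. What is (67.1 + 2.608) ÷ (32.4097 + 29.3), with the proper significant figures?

67.1 + 2.608 = 69.708, limited to 1 d.p. → 3 s.f.; 32.4097 + 29.3 = 61.7097, limited to 1 d.p. → 3 s.f.
Carrying full precision, 69.708 ÷ 61.7097 = 1.1296117142…; keep min(3, 3) = 3 s.f.
Rounded to 3 significant figures: 1.13.

1.13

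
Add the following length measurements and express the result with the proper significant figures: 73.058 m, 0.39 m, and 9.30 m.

82.75 m

73.058 m + 0.39 m + 9.30 m = 82.748 m.
Addition/subtraction keeps the fewest decimal places: 73.058 → 3 decimal places, 0.39 → 2 decimal places, 9.30 → 2 decimal places; limit is 2.
Rounded to 2 decimal places: 82.75 m.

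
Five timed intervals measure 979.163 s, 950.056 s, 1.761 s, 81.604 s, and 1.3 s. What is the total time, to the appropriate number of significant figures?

979.163 s + 950.056 s + 1.761 s + 81.604 s + 1.3 s = 2013.884 s.
Addition/subtraction keeps the fewest decimal places: 979.163 → 3 decimal places, 950.056 → 3 decimal places, 1.761 → 3 decimal places, 81.604 → 3 decimal places, 1.3 → 1 decimal place; limit is 1.
Rounded to 1 decimal place: 2013.9 s.

2013.9 s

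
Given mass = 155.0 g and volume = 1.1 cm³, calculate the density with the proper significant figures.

1.4 × 10^2 g/cm³

density = 155.0 g ÷ 1.1 cm³ = 140.909090909… g/cm³.
155.0 has 4 significant figures; 1.1 has 2.
Division/multiplication keeps the fewest: 2 significant figures.
Rounded: 1.4 × 10^2 g/cm³.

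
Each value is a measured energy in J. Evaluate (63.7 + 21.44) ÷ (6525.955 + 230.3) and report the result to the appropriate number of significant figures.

0.0126

63.7 + 21.44 = 85.14, limited to 1 d.p. → 3 s.f.; 6525.955 + 230.3 = 6756.255, limited to 1 d.p. → 5 s.f.
Carrying full precision, 85.14 ÷ 6756.255 = 0.012601655799…; keep min(3, 5) = 3 s.f.
Rounded to 3 significant figures: 0.0126.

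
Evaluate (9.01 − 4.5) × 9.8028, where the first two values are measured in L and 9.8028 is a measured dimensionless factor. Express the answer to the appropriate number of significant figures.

44 L

9.01 L − 4.5 L = 4.51 L; the difference is limited to 1 decimal place (2 s.f.).
Carrying full precision, 4.51 × 9.8028 = 44.210628 L; 9.8028 has 5 s.f., so the result keeps min(2, 5) = 2 s.f.
Rounded to 2 significant figures: 44 L.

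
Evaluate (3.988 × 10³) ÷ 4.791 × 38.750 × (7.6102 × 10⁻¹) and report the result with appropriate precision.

(3.988 × 10³) ÷ 4.791 × 38.750 × (7.6102 × 10⁻¹) = 24546.9058025…
Multiplication/division keeps the fewest significant figures: 3.988 × 10³ → 4 s.f., 4.791 → 4 s.f., 38.750 → 5 s.f., 7.6102 × 10⁻¹ → 5 s.f.; limit is 4.
Rounded to 4 significant figures: 2.455 × 10⁴.

2.455 × 10⁴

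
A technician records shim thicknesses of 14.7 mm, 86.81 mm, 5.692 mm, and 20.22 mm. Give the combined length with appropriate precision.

14.7 mm + 86.81 mm + 5.692 mm + 20.22 mm = 127.422 mm.
Addition/subtraction keeps the fewest decimal places: 14.7 → 1 decimal place, 86.81 → 2 decimal places, 5.692 → 3 decimal places, 20.22 → 2 decimal places; limit is 1.
Rounded to 1 decimal place: 127.4 mm.

127.4 mm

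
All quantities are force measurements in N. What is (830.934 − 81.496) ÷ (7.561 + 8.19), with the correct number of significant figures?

830.934 − 81.496 = 749.438, limited to 3 d.p. → 6 s.f.; 7.561 + 8.19 = 15.751, limited to 2 d.p. → 4 s.f.
Carrying full precision, 749.438 ÷ 15.751 = 47.5803441051…; keep min(6, 4) = 4 s.f.
Rounded to 4 significant figures: 47.58.

47.58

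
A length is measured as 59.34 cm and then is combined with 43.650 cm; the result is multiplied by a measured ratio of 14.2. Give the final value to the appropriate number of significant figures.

59.34 cm + 43.650 cm = 102.990 cm; the sum is limited to 2 decimal places (5 s.f.).
Carrying full precision, 102.990 × 14.2 = 1462.458 cm; 14.2 has 3 s.f., so the result keeps min(5, 3) = 3 s.f.
Rounded to 3 significant figures: 1.46 × 10³ cm.

1.46 × 10³ cm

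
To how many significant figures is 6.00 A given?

3

6.00: trailing zeros after a decimal point are significant.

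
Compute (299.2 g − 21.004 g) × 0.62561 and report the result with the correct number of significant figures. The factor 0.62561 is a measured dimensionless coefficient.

174.0 g

299.2 g − 21.004 g = 278.196 g; the difference is limited to 1 decimal place (4 s.f.).
Carrying full precision, 278.196 × 0.62561 = 174.04219956 g; 0.62561 has 5 s.f., so the result keeps min(4, 5) = 4 s.f.
Rounded to 4 significant figures: 174.0 g.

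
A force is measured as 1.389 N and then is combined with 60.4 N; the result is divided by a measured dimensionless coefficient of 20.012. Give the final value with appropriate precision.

3.09 N

1.389 N + 60.4 N = 61.789 N; the sum is limited to 1 decimal place (3 s.f.).
Carrying full precision, 61.789 ÷ 20.012 = 3.08759744154… N; 20.012 has 5 s.f., so the result keeps min(3, 5) = 3 s.f.
Rounded to 3 significant figures: 3.09 N.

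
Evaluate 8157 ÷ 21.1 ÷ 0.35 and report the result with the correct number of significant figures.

8157 ÷ 21.1 ÷ 0.35 = 1104.53622207…
Multiplication/division keeps the fewest significant figures: 8157 → 4 s.f., 21.1 → 3 s.f., 0.35 → 2 s.f.; limit is 2.
Rounded to 2 significant figures: 1.1 × 10³.

1.1 × 10³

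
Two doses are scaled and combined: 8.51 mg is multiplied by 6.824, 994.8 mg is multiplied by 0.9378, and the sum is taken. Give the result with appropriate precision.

8.51 × 6.824 = 58.07224 → 58.1 mg (3 s.f., last digit at the 10^-1 place).
994.8 × 0.9378 = 932.92344 → 932.9 mg (4 s.f., last digit at the 10^-1 place).
Sum: 990.99568 mg; keep the coarser place, 10^-1.
Result: 991.0 mg.

991.0 mg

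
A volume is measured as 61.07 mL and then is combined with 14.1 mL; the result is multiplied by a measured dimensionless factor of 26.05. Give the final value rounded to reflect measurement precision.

61.07 mL + 14.1 mL = 75.17 mL; the sum is limited to 1 decimal place (3 s.f.).
Carrying full precision, 75.17 × 26.05 = 1958.1785 mL; 26.05 has 4 s.f., so the result keeps min(3, 4) = 3 s.f.
Rounded to 3 significant figures: 1.96 × 10³ mL.

1.96 × 10³ mL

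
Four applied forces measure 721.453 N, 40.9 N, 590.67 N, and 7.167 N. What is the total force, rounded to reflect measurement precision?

721.453 N + 40.9 N + 590.67 N + 7.167 N = 1360.190 N.
Addition/subtraction keeps the fewest decimal places: 721.453 → 3 decimal places, 40.9 → 1 decimal place, 590.67 → 2 decimal places, 7.167 → 3 decimal places; limit is 1.
Rounded to 1 decimal place: 1360.2 N.

1360.2 N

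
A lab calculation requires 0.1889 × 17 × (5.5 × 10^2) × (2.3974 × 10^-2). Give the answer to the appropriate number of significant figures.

0.1889 × 17 × (5.5 × 10^2) × (2.3974 × 10^-2) = 42.34323841
Multiplication/division keeps the fewest significant figures: 0.1889 → 4 s.f., 17 → 2 s.f., 5.5 × 10^2 → 2 s.f., 2.3974 × 10^-2 → 5 s.f.; limit is 2.
Rounded to 2 significant figures: 42.

42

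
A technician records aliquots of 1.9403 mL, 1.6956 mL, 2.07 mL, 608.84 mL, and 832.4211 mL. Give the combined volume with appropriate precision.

1446.97 mL

1.9403 mL + 1.6956 mL + 2.07 mL + 608.84 mL + 832.4211 mL = 1446.9670 mL.
Addition/subtraction keeps the fewest decimal places: 1.9403 → 4 decimal places, 1.6956 → 4 decimal places, 2.07 → 2 decimal places, 608.84 → 2 decimal places, 832.4211 → 4 decimal places; limit is 2.
Rounded to 2 decimal places: 1446.97 mL.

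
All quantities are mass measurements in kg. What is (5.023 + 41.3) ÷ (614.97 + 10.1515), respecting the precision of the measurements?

0.0741

5.023 + 41.3 = 46.323, limited to 1 d.p. → 3 s.f.; 614.97 + 10.1515 = 625.1215, limited to 2 d.p. → 5 s.f.
Carrying full precision, 46.323 ÷ 625.1215 = 0.0741023944945…; keep min(3, 5) = 3 s.f.
Rounded to 3 significant figures: 0.0741.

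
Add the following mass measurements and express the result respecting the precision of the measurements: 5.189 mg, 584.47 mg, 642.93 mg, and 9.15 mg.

1241.74 mg

5.189 mg + 584.47 mg + 642.93 mg + 9.15 mg = 1241.739 mg.
Addition/subtraction keeps the fewest decimal places: 5.189 → 3 decimal places, 584.47 → 2 decimal places, 642.93 → 2 decimal places, 9.15 → 2 decimal places; limit is 2.
Rounded to 2 decimal places: 1241.74 mg.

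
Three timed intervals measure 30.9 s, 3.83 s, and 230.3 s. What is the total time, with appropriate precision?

30.9 s + 3.83 s + 230.3 s = 265.03 s.
Addition/subtraction keeps the fewest decimal places: 30.9 → 1 decimal place, 3.83 → 2 decimal places, 230.3 → 1 decimal place; limit is 1.
Rounded to 1 decimal place: 265.0 s.

265.0 s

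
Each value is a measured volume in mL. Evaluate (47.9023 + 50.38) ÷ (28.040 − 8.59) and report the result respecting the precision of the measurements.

5.053

47.9023 + 50.38 = 98.2823, limited to 2 d.p. → 4 s.f.; 28.040 − 8.59 = 19.450, limited to 2 d.p. → 4 s.f.
Carrying full precision, 98.2823 ÷ 19.450 = 5.05307455013…; keep min(4, 4) = 4 s.f.
Rounded to 4 significant figures: 5.053.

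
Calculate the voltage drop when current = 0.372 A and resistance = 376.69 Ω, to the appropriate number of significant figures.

voltage drop = 0.372 A × 376.69 Ω = 140.12868 V.
0.372 has 3 significant figures; 376.69 has 5.
Division/multiplication keeps the fewest: 3 significant figures.
Rounded: 1.40 × 10² V.

1.40 × 10² V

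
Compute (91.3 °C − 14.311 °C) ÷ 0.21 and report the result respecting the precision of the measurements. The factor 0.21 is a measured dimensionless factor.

3.7 × 10^2 °C

91.3 °C − 14.311 °C = 76.989 °C; the difference is limited to 1 decimal place (3 s.f.).
Carrying full precision, 76.989 ÷ 0.21 = 366.614285714… °C; 0.21 has 2 s.f., so the result keeps min(3, 2) = 2 s.f.
Rounded to 2 significant figures: 3.7 × 10^2 °C.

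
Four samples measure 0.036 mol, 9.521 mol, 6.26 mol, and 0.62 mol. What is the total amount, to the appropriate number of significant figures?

0.036 mol + 9.521 mol + 6.26 mol + 0.62 mol = 16.437 mol.
Addition/subtraction keeps the fewest decimal places: 0.036 → 3 decimal places, 9.521 → 3 decimal places, 6.26 → 2 decimal places, 0.62 → 2 decimal places; limit is 2.
Rounded to 2 decimal places: 16.44 mol.

16.44 mol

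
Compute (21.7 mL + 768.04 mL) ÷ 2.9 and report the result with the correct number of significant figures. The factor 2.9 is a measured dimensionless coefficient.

21.7 mL + 768.04 mL = 789.74 mL; the sum is limited to 1 decimal place (4 s.f.).
Carrying full precision, 789.74 ÷ 2.9 = 272.324137931… mL; 2.9 has 2 s.f., so the result keeps min(4, 2) = 2 s.f.
Rounded to 2 significant figures: 2.7 × 10² mL.

2.7 × 10² mL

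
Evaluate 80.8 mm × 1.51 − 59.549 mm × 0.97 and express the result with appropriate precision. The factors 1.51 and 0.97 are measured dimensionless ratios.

64 mm

80.8 × 1.51 = 122.008 → 122 mm (3 s.f., last digit at the 10^0 place).
59.549 × 0.97 = 57.76253 → 58 mm (2 s.f., last digit at the 10^0 place).
Difference: 64.24547 mm; keep the coarser place, 10^0.
Result: 64 mm.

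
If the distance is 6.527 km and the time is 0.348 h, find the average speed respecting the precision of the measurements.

18.8 km/h

average speed = 6.527 km ÷ 0.348 h = 18.7557471264… km/h.
6.527 has 4 significant figures; 0.348 has 3.
Division/multiplication keeps the fewest: 3 significant figures.
Rounded: 18.8 km/h.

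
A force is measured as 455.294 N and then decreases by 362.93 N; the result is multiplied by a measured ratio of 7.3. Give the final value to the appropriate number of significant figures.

6.7 × 10^2 N

455.294 N − 362.93 N = 92.364 N; the difference is limited to 2 decimal places (4 s.f.).
Carrying full precision, 92.364 × 7.3 = 674.2572 N; 7.3 has 2 s.f., so the result keeps min(4, 2) = 2 s.f.
Rounded to 2 significant figures: 6.7 × 10^2 N.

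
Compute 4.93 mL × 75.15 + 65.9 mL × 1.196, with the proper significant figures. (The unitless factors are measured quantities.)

4.93 × 75.15 = 370.4895 → 370. mL (3 s.f., last digit at the 10^0 place).
65.9 × 1.196 = 78.8164 → 78.8 mL (3 s.f., last digit at the 10^-1 place).
Sum: 449.3059 mL; keep the coarser place, 10^0.
Result: 449 mL.

449 mL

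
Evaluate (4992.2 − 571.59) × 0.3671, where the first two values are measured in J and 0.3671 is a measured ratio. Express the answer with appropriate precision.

4992.2 J − 571.59 J = 4420.61 J; the difference is limited to 1 decimal place (5 s.f.).
Carrying full precision, 4420.61 × 0.3671 = 1622.805931 J; 0.3671 has 4 s.f., so the result keeps min(5, 4) = 4 s.f.
Rounded to 4 significant figures: 1623 J.

1623 J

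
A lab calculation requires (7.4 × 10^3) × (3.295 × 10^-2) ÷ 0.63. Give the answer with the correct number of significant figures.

3.9 × 10^2

(7.4 × 10^3) × (3.295 × 10^-2) ÷ 0.63 = 387.031746032…
Multiplication/division keeps the fewest significant figures: 7.4 × 10^3 → 2 s.f., 3.295 × 10^-2 → 4 s.f., 0.63 → 2 s.f.; limit is 2.
Rounded to 2 significant figures: 3.9 × 10^2.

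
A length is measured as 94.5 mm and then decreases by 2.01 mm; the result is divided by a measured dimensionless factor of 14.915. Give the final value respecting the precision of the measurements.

6.20 mm

94.5 mm − 2.01 mm = 92.49 mm; the difference is limited to 1 decimal place (3 s.f.).
Carrying full precision, 92.49 ÷ 14.915 = 6.20113979216… mm; 14.915 has 5 s.f., so the result keeps min(3, 5) = 3 s.f.
Rounded to 3 significant figures: 6.20 mm.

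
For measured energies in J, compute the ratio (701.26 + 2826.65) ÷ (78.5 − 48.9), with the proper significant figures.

119

701.26 + 2826.65 = 3527.91, limited to 2 d.p. → 6 s.f.; 78.5 − 48.9 = 29.6, limited to 1 d.p. → 3 s.f.
Carrying full precision, 3527.91 ÷ 29.6 = 119.186148649…; keep min(6, 3) = 3 s.f.
Rounded to 3 significant figures: 119.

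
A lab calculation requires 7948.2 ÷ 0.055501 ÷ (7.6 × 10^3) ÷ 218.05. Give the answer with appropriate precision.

0.086

7948.2 ÷ 0.055501 ÷ (7.6 × 10^3) ÷ 218.05 = 0.086416822845…
Multiplication/division keeps the fewest significant figures: 7948.2 → 5 s.f., 0.055501 → 5 s.f., 7.6 × 10^3 → 2 s.f., 218.05 → 5 s.f.; limit is 2.
Rounded to 2 significant figures: 0.086.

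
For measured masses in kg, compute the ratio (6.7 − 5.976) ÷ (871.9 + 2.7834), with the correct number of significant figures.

6.7 − 5.976 = 0.724, limited to 1 d.p. → 1 s.f.; 871.9 + 2.7834 = 874.6834, limited to 1 d.p. → 4 s.f.
Carrying full precision, 0.724 ÷ 874.6834 = 0.000827728067093…; keep min(1, 4) = 1 s.f.
Rounded to 1 significant figure: 8 × 10⁻⁴.

8 × 10⁻⁴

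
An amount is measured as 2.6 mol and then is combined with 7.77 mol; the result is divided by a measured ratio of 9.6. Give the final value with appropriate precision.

2.6 mol + 7.77 mol = 10.37 mol; the sum is limited to 1 decimal place (3 s.f.).
Carrying full precision, 10.37 ÷ 9.6 = 1.08020833333… mol; 9.6 has 2 s.f., so the result keeps min(3, 2) = 2 s.f.
Rounded to 2 significant figures: 1.1 mol.

1.1 mol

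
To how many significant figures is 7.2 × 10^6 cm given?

7.2 × 10^6: in scientific notation every digit of the coefficient is significant.

2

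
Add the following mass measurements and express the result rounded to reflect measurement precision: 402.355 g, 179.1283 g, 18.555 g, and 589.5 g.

1.1895 × 10^3 g

402.355 g + 179.1283 g + 18.555 g + 589.5 g = 1189.5383 g.
Addition/subtraction keeps the fewest decimal places: 402.355 → 3 decimal places, 179.1283 → 4 decimal places, 18.555 → 3 decimal places, 589.5 → 1 decimal place; limit is 1.
Rounded to 1 decimal place: 1.1895 × 10^3 g.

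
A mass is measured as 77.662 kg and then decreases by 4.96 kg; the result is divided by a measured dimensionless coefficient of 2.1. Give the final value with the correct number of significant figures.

77.662 kg − 4.96 kg = 72.702 kg; the difference is limited to 2 decimal places (4 s.f.).
Carrying full precision, 72.702 ÷ 2.1 = 34.62 kg; 2.1 has 2 s.f., so the result keeps min(4, 2) = 2 s.f.
Rounded to 2 significant figures: 35 kg.

35 kg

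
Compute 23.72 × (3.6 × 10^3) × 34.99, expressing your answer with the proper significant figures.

3.0 × 10^6

23.72 × (3.6 × 10^3) × 34.99 = 2987866.08
Multiplication/division keeps the fewest significant figures: 23.72 → 4 s.f., 3.6 × 10^3 → 2 s.f., 34.99 → 4 s.f.; limit is 2.
Rounded to 2 significant figures: 3.0 × 10^6.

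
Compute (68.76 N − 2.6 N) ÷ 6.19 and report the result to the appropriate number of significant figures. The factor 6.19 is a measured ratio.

10.7 N

68.76 N − 2.6 N = 66.16 N; the difference is limited to 1 decimal place (3 s.f.).
Carrying full precision, 66.16 ÷ 6.19 = 10.6882067851… N; 6.19 has 3 s.f., so the result keeps min(3, 3) = 3 s.f.
Rounded to 3 significant figures: 10.7 N.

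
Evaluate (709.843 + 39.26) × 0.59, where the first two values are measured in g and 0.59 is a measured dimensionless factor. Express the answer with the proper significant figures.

709.843 g + 39.26 g = 749.103 g; the sum is limited to 2 decimal places (5 s.f.).
Carrying full precision, 749.103 × 0.59 = 441.97077 g; 0.59 has 2 s.f., so the result keeps min(5, 2) = 2 s.f.
Rounded to 2 significant figures: 4.4 × 10^2 g.

4.4 × 10^2 g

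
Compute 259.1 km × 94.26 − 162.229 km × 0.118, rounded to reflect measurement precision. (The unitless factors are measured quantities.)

2.440 × 10^4 km

259.1 × 94.26 = 24422.766 → 2.442 × 10^4 km (4 s.f., last digit at the 10^1 place).
162.229 × 0.118 = 19.143022 → 19.1 km (3 s.f., last digit at the 10^-1 place).
Difference: 24403.622978 km; keep the coarser place, 10^1.
Result: 2.440 × 10^4 km.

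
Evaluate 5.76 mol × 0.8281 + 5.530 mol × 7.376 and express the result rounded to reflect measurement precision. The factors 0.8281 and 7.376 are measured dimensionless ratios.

5.76 × 0.8281 = 4.769856 → 4.77 mol (3 s.f., last digit at the 10^-2 place).
5.530 × 7.376 = 40.78928 → 40.79 mol (4 s.f., last digit at the 10^-2 place).
Sum: 45.559136 mol; keep the coarser place, 10^-2.
Result: 45.56 mol.

45.56 mol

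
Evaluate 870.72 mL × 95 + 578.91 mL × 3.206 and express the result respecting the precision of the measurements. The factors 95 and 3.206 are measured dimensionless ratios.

8.5 × 10^4 mL

870.72 × 95 = 82718.4 → 8.3 × 10^4 mL (2 s.f., last digit at the 10^3 place).
578.91 × 3.206 = 1855.98546 → 1856 mL (4 s.f., last digit at the 10^0 place).
Sum: 84574.38546 mL; keep the coarser place, 10^3.
Result: 8.5 × 10^4 mL.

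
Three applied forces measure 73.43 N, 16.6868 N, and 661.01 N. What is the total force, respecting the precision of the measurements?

751.13 N

73.43 N + 16.6868 N + 661.01 N = 751.1268 N.
Addition/subtraction keeps the fewest decimal places: 73.43 → 2 decimal places, 16.6868 → 4 decimal places, 661.01 → 2 decimal places; limit is 2.
Rounded to 2 decimal places: 751.13 N.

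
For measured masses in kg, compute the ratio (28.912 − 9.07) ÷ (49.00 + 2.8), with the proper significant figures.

0.383

28.912 − 9.07 = 19.842, limited to 2 d.p. → 4 s.f.; 49.00 + 2.8 = 51.80, limited to 1 d.p. → 3 s.f.
Carrying full precision, 19.842 ÷ 51.80 = 0.38305019305…; keep min(4, 3) = 3 s.f.
Rounded to 3 significant figures: 0.383.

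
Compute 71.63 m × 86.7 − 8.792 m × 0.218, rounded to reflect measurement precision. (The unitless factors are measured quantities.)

71.63 × 86.7 = 6210.321 → 6.21 × 10³ m (3 s.f., last digit at the 10^1 place).
8.792 × 0.218 = 1.916656 → 1.92 m (3 s.f., last digit at the 10^-2 place).
Difference: 6208.404344 m; keep the coarser place, 10^1.
Result: 6.21 × 10³ m.

6.21 × 10³ m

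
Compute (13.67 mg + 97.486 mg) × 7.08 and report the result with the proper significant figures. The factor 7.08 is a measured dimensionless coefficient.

13.67 mg + 97.486 mg = 111.156 mg; the sum is limited to 2 decimal places (5 s.f.).
Carrying full precision, 111.156 × 7.08 = 786.98448 mg; 7.08 has 3 s.f., so the result keeps min(5, 3) = 3 s.f.
Rounded to 3 significant figures: 787 mg.

787 mg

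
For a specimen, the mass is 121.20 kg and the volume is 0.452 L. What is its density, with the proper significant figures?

268 kg/L

density = 121.20 kg ÷ 0.452 L = 268.14159292… kg/L.
121.20 has 5 significant figures; 0.452 has 3.
Division/multiplication keeps the fewest: 3 significant figures.
Rounded: 268 kg/L.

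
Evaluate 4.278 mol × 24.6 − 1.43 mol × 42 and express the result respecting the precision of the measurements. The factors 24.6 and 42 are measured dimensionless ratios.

4.278 × 24.6 = 105.2388 → 105 mol (3 s.f., last digit at the 10^0 place).
1.43 × 42 = 60.06 → 6.0 × 10^1 mol (2 s.f., last digit at the 10^0 place).
Difference: 45.1788 mol; keep the coarser place, 10^0.
Result: 45 mol.

45 mol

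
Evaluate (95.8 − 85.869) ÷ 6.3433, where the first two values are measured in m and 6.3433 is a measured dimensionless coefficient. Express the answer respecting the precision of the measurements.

1.6 m

95.8 m − 85.869 m = 9.931 m; the difference is limited to 1 decimal place (2 s.f.).
Carrying full precision, 9.931 ÷ 6.3433 = 1.56558888906… m; 6.3433 has 5 s.f., so the result keeps min(2, 5) = 2 s.f.
Rounded to 2 significant figures: 1.6 m.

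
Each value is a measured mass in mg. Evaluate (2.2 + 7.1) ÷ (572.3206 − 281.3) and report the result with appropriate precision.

2.2 + 7.1 = 9.3, limited to 1 d.p. → 2 s.f.; 572.3206 − 281.3 = 291.0206, limited to 1 d.p. → 4 s.f.
Carrying full precision, 9.3 ÷ 291.0206 = 0.0319565006738…; keep min(2, 4) = 2 s.f.
Rounded to 2 significant figures: 0.032.

0.032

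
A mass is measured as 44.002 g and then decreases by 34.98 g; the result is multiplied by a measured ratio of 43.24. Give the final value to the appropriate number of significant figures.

390. g

44.002 g − 34.98 g = 9.022 g; the difference is limited to 2 decimal places (3 s.f.).
Carrying full precision, 9.022 × 43.24 = 390.11128 g; 43.24 has 4 s.f., so the result keeps min(3, 4) = 3 s.f.
Rounded to 3 significant figures: 390. g.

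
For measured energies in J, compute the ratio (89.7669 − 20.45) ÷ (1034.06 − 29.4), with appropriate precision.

89.7669 − 20.45 = 69.3169, limited to 2 d.p. → 4 s.f.; 1034.06 − 29.4 = 1004.66, limited to 1 d.p. → 5 s.f.
Carrying full precision, 69.3169 ÷ 1004.66 = 0.0689953815221…; keep min(4, 5) = 4 s.f.
Rounded to 4 significant figures: 0.06900.

0.06900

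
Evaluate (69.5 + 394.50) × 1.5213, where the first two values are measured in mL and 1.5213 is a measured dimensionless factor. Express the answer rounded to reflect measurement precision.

69.5 mL + 394.50 mL = 464.00 mL; the sum is limited to 1 decimal place (4 s.f.).
Carrying full precision, 464.00 × 1.5213 = 705.8832 mL; 1.5213 has 5 s.f., so the result keeps min(4, 5) = 4 s.f.
Rounded to 4 significant figures: 705.9 mL.

705.9 mL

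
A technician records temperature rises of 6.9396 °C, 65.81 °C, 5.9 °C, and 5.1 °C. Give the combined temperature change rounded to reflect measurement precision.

83.7 °C

6.9396 °C + 65.81 °C + 5.9 °C + 5.1 °C = 83.7496 °C.
Addition/subtraction keeps the fewest decimal places: 6.9396 → 4 decimal places, 65.81 → 2 decimal places, 5.9 → 1 decimal place, 5.1 → 1 decimal place; limit is 1.
Rounded to 1 decimal place: 83.7 °C.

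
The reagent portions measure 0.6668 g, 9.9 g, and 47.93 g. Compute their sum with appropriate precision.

0.6668 g + 9.9 g + 47.93 g = 58.4968 g.
Addition/subtraction keeps the fewest decimal places: 0.6668 → 4 decimal places, 9.9 → 1 decimal place, 47.93 → 2 decimal places; limit is 1.
Rounded to 1 decimal place: 58.5 g.

58.5 g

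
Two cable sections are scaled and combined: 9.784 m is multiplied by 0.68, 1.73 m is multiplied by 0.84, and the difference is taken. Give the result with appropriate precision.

5.2 m

9.784 × 0.68 = 6.65312 → 6.7 m (2 s.f., last digit at the 10^-1 place).
1.73 × 0.84 = 1.4532 → 1.5 m (2 s.f., last digit at the 10^-1 place).
Difference: 5.19992 m; keep the coarser place, 10^-1.
Result: 5.2 m.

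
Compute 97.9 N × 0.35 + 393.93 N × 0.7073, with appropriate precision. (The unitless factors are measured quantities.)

3.13 × 10^2 N

97.9 × 0.35 = 34.265 → 34 N (2 s.f., last digit at the 10^0 place).
393.93 × 0.7073 = 278.626689 → 278.6 N (4 s.f., last digit at the 10^-1 place).
Sum: 312.891689 N; keep the coarser place, 10^0.
Result: 3.13 × 10^2 N.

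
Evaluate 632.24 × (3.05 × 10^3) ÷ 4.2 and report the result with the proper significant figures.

4.6 × 10^5

632.24 × (3.05 × 10^3) ÷ 4.2 = 459126.666667…
Multiplication/division keeps the fewest significant figures: 632.24 → 5 s.f., 3.05 × 10^3 → 3 s.f., 4.2 → 2 s.f.; limit is 2.
Rounded to 2 significant figures: 4.6 × 10^5.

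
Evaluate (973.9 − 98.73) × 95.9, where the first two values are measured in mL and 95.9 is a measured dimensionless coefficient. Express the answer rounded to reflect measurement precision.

8.39 × 10⁴ mL

973.9 mL − 98.73 mL = 875.17 mL; the difference is limited to 1 decimal place (4 s.f.).
Carrying full precision, 875.17 × 95.9 = 83928.803 mL; 95.9 has 3 s.f., so the result keeps min(4, 3) = 3 s.f.
Rounded to 3 significant figures: 8.39 × 10⁴ mL.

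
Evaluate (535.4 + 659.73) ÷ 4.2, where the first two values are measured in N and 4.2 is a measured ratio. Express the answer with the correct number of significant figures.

2.8 × 10² N

535.4 N + 659.73 N = 1195.13 N; the sum is limited to 1 decimal place (5 s.f.).
Carrying full precision, 1195.13 ÷ 4.2 = 284.554761905… N; 4.2 has 2 s.f., so the result keeps min(5, 2) = 2 s.f.
Rounded to 2 significant figures: 2.8 × 10² N.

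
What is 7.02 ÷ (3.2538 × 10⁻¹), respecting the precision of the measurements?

7.02 ÷ (3.2538 × 10⁻¹) = 21.5747741103…
Multiplication/division keeps the fewest significant figures: 7.02 → 3 s.f., 3.2538 × 10⁻¹ → 5 s.f.; limit is 3.
Rounded to 3 significant figures: 21.6.

21.6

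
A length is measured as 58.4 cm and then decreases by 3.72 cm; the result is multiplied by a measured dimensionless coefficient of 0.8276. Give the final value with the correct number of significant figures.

58.4 cm − 3.72 cm = 54.68 cm; the difference is limited to 1 decimal place (3 s.f.).
Carrying full precision, 54.68 × 0.8276 = 45.253168 cm; 0.8276 has 4 s.f., so the result keeps min(3, 4) = 3 s.f.
Rounded to 3 significant figures: 45.3 cm.

45.3 cm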